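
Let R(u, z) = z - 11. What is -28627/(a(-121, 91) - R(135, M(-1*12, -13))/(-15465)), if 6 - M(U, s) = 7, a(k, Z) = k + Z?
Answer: 147572185/154654 ≈ 954.21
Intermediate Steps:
a(k, Z) = Z + k
M(U, s) = -1 (M(U, s) = 6 - 1*7 = 6 - 7 = -1)
R(u, z) = -11 + z
-28627/(a(-121, 91) - R(135, M(-1*12, -13))/(-15465)) = -28627/((91 - 121) - (-11 - 1)/(-15465)) = -28627/(-30 - (-12)*(-1)/15465) = -28627/(-30 - 1*4/5155) = -28627/(-30 - 4/5155) = -28627/(-154654/5155) = -28627*(-5155/154654) = 147572185/154654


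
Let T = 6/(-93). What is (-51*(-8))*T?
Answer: -816/31 ≈ -26.323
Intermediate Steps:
T = -2/31 (T = 6*(-1/93) = -2/31 ≈ -0.064516)
(-51*(-8))*T = -51*(-8)*(-2/31) = 408*(-2/31) = -816/31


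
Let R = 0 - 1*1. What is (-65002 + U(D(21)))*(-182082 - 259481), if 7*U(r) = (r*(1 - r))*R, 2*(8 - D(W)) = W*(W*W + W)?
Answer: -1451132331302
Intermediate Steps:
R = -1 (R = 0 - 1 = -1)
D(W) = 8 - W*(W + W**2)/2 (D(W) = 8 - W*(W*W + W)/2 = 8 - W*(W**2 + W)/2 = 8 - W*(W + W**2)/2)
U(r) = -r*(1 - r)/7 (U(r) = ((r*(1 - r))*(-1))/7 = (-r*(1 - r))/7 = -r*(1 - r)/7)
(-65002 + U(D(21)))*(-182082 - 259481) = (-65002 + (8 - 1/2*21**2 - 1/2*21**3)*(-1 + (8 - 1/2*21**2 - 1/2*21**3))/7)*(-182082 - 259481) = (-65002 + (8 - 1/2*441 - 1/2*9261)*(-1 + (8 - 1/2*441 - 1/2*9261))/7)*(-441563) = (-65002 + (8 - 441/2 - 9261/2)*(-1 + (8 - 441/2 - 9261/2))/7)*(-441563) = (-65002 + (1/7)*(-4843)*(-1 - 4843))*(-441563) = (-65002 + (1/7)*(-4843)*(-4844))*(-441563) = (-65002 + 3351356)*(-441563) = 3286354*(-441563) = -1451132331302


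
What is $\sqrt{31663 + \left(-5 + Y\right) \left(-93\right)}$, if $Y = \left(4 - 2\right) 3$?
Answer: $\sqrt{31570} \approx 177.68$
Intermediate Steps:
$Y = 6$ ($Y = 2 \cdot 3 = 6$)
$\sqrt{31663 + \left(-5 + Y\right) \left(-93\right)} = \sqrt{31663 + \left(-5 + 6\right) \left(-93\right)} = \sqrt{31663 + 1 \left(-93\right)} = \sqrt{31663 - 93} = \sqrt{31570}$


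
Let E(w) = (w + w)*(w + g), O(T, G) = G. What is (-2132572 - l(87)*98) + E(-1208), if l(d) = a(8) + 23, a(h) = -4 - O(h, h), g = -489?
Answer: 1966302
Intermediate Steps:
a(h) = -4 - h
l(d) = 11 (l(d) = (-4 - 1*8) + 23 = (-4 - 8) + 23 = -12 + 23 = 11)
E(w) = 2*w*(-489 + w) (E(w) = (w + w)*(w - 489) = (2*w)*(-489 + w) = 2*w*(-489 + w))
(-2132572 - l(87)*98) + E(-1208) = (-2132572 - 11*98) + 2*(-1208)*(-489 - 1208) = (-2132572 - 1*1078) + 2*(-1208)*(-1697) = (-2132572 - 1078) + 4099952 = -2133650 + 4099952 = 1966302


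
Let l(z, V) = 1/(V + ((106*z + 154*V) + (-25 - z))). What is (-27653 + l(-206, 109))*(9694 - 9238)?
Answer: -7502812017/595 ≈ -1.2610e+7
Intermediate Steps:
l(z, V) = 1/(-25 + 105*z + 155*V) (l(z, V) = 1/(V + (-25 + 105*z + 154*V)) = 1/(-25 + 105*z + 155*V))
(-27653 + l(-206, 109))*(9694 - 9238) = (-27653 + 1/(5*(-5 + 21*(-206) + 31*109)))*(9694 - 9238) = (-27653 + 1/(5*(-5 - 4326 + 3379)))*456 = (-27653 + (⅕)/(-952))*456 = (-27653 + (⅕)*(-1/952))*456 = (-27653 - 1/4760)*456 = -131628281/4760*456 = -7502812017/595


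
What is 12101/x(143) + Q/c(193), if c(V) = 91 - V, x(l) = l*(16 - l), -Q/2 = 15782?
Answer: 285999751/926211 ≈ 308.78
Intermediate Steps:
Q = -31564 (Q = -2*15782 = -31564)
12101/x(143) + Q/c(193) = 12101/((143*(16 - 1*143))) - 31564/(91 - 1*193) = 12101/((143*(16 - 143))) - 31564/(91 - 193) = 12101/((143*(-127))) - 31564/(-102) = 12101/(-18161) - 31564*(-1/102) = 12101*(-1/18161) + 15782/51 = -12101/18161 + 15782/51 = 285999751/926211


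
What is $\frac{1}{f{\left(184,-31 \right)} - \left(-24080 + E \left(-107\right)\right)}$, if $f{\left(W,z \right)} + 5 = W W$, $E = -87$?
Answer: $\frac{1}{48622} \approx 2.0567 \cdot 10^{-5}$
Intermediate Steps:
$f{\left(W,z \right)} = -5 + W^{2}$ ($f{\left(W,z \right)} = -5 + W W = -5 + W^{2}$)
$\frac{1}{f{\left(184,-31 \right)} - \left(-24080 + E \left(-107\right)\right)} = \frac{1}{\left(-5 + 184^{2}\right) + \left(24094 - \left(\left(-87\right) \left(-107\right) + 14\right)\right)} = \frac{1}{\left(-5 + 33856\right) + \left(24094 - \left(9309 + 14\right)\right)} = \frac{1}{33851 + \left(24094 - 9323\right)} = \frac{1}{33851 + 14771} = \frac{1}{48622}$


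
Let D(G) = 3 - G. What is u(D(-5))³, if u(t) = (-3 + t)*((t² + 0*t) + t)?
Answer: 46656000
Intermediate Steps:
u(t) = (-3 + t)*(t + t²) (u(t) = (-3 + t)*((t² + 0) + t) = (-3 + t)*(t² + t) = (-3 + t)*(t + t²))
u(D(-5))³ = ((3 - 1*(-5))*(-3 + (3 - 1*(-5))² - 2*(3 - 1*(-5))))³ = ((3 + 5)*(-3 + (3 + 5)² - 2*(3 + 5)))³ = (8*(-3 + 8² - 2*8))³ = (8*(-3 + 64 - 16))³ = (8*45)³ = 360³ = 46656000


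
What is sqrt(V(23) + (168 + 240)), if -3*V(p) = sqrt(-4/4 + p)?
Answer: sqrt(3672 - 3*sqrt(22))/3 ≈ 20.160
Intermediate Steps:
V(p) = -sqrt(-1 + p)/3 (V(p) = -sqrt(-4/4 + p)/3 = -sqrt(-4*1/4 + p)/3 = -sqrt(-1 + p)/3)
sqrt(V(23) + (168 + 240)) = sqrt(-sqrt(-1 + 23)/3 + (168 + 240)) = sqrt(-sqrt(22)/3 + 408) = sqrt(408 - sqrt(22)/3)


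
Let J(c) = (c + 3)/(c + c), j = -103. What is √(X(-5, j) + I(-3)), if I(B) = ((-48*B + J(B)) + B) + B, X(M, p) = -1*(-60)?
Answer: 3*√22 ≈ 14.071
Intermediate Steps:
J(c) = (3 + c)/(2*c) (J(c) = (3 + c)/((2*c)) = (3 + c)*(1/(2*c)) = (3 + c)/(2*c))
X(M, p) = 60
I(B) = -46*B + (3 + B)/(2*B) (I(B) = ((-48*B + (3 + B)/(2*B)) + B) + B = (-47*B + (3 + B)/(2*B)) + B = -46*B + (3 + B)/(2*B))
√(X(-5, j) + I(-3)) = √(60 + (½)*(3 - 3 - 92*(-3)²)/(-3)) = √(60 + (½)*(-⅓)*(3 - 3 - 92*9)) = √(60 + (½)*(-⅓)*(3 - 3 - 828)) = √(60 + (½)*(-⅓)*(-828)) = √(60 + 138) = √198 = 3*√22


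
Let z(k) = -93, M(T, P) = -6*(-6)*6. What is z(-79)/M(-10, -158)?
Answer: -31/72 ≈ -0.43056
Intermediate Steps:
M(T, P) = 216 (M(T, P) = 36*6 = 216)
z(-79)/M(-10, -158) = -93/216 = -93*1/216 = -31/72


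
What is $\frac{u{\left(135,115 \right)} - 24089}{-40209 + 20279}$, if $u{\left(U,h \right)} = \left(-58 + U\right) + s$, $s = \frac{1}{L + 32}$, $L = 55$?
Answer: $\frac{2089043}{1733910} \approx 1.2048$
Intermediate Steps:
$s = \frac{1}{87}$ ($s = \frac{1}{55 + 32} = \frac{1}{87} \approx 0.011494$)
$u{\left(U,h \right)} = - \frac{5045}{87} + U$ ($u{\left(U,h \right)} = \left(-58 + U\right) + \frac{1}{87} = - \frac{5045}{87} + U$)
$\frac{u{\left(135,115 \right)} - 24089}{-40209 + 20279} = \frac{\left(- \frac{5045}{87} + 135\right) - 24089}{-40209 + 20279} = \frac{\frac{6700}{87} - 24089}{-19930} = \left(- \frac{2089043}{87}\right) \left(- \frac{1}{19930}\right) = \frac{2089043}{1733910}$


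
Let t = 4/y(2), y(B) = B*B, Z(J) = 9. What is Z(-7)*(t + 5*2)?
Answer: 99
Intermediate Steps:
y(B) = B²
t = 1 (t = 4/(2²) = 4/4 = 4*(¼) = 1)
Z(-7)*(t + 5*2) = 9*(1 + 5*2) = 9*(1 + 10) = 9*11 = 99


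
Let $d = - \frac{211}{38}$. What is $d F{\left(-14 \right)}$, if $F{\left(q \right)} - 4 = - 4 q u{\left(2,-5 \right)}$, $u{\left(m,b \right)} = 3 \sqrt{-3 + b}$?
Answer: $- \frac{422}{19} - \frac{35448 i \sqrt{2}}{19} \approx -22.211 - 2638.5 i$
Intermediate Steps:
$d = - \frac{211}{38}$ ($d = \left(-211\right) \frac{1}{38} = - \frac{211}{38} \approx -5.5526$)
$F{\left(q \right)} = 4 - 24 i q \sqrt{2}$ ($F{\left(q \right)} = 4 + - 4 q 3 \sqrt{-3 - 5} = 4 + - 4 q 3 \sqrt{-8} = 4 + - 4 q 3 \cdot 2 i \sqrt{2} = 4 + - 4 q 6 i \sqrt{2} = 4 - 24 i q \sqrt{2}$)
$d F{\left(-14 \right)} = - \frac{211 \left(4 - 24 i \left(-14\right) \sqrt{2}\right)}{38} = - \frac{211 \left(4 + 336 i \sqrt{2}\right)}{38} = - \frac{422}{19} - \frac{35448 i \sqrt{2}}{19}$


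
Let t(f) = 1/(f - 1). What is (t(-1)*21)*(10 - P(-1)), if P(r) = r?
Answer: -231/2 ≈ -115.50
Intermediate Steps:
t(f) = 1/(-1 + f)
(t(-1)*21)*(10 - P(-1)) = (21/(-1 - 1))*(10 - 1*(-1)) = (21/(-2))*(10 + 1) = -½*21*11 = -21/2*11 = -231/2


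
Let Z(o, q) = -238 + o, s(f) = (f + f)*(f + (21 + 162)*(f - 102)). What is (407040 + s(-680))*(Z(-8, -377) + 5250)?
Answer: 980563824000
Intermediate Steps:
s(f) = 2*f*(-18666 + 184*f) (s(f) = (2*f)*(f + 183*(-102 + f)) = (2*f)*(f + (-18666 + 183*f)) = (2*f)*(-18666 + 184*f) = 2*f*(-18666 + 184*f))
(407040 + s(-680))*(Z(-8, -377) + 5250) = (407040 + 4*(-680)*(-9333 + 92*(-680)))*((-238 - 8) + 5250) = (407040 + 4*(-680)*(-9333 - 62560))*(-246 + 5250) = (407040 + 4*(-680)*(-71893))*5004 = (407040 + 195548960)*5004 = 195956000*5004 = 980563824000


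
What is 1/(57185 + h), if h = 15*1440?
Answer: 1/78785 ≈ 1.2693e-5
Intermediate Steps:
h = 21600
1/(57185 + h) = 1/(57185 + 21600) = 1/78785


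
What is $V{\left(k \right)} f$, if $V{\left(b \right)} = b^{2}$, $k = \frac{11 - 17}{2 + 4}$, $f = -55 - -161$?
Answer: $106$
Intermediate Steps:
$f = 106$ ($f = -55 + 161 = 106$)
$k = -1$ ($k = - \frac{6}{6} = \left(-6\right) \frac{1}{6} = -1$)
$V{\left(k \right)} f = \left(-1\right)^{2} \cdot 106 = 1 \cdot 106 = 106$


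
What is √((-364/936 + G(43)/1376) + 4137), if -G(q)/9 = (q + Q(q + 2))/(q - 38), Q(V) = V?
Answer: 11*√56888785/1290 ≈ 64.316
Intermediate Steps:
G(q) = -9*(2 + 2*q)/(-38 + q) (G(q) = -9*(q + (q + 2))/(q - 38) = -9*(q + (2 + q))/(-38 + q) = -9*(2 + 2*q)/(-38 + q))
√((-364/936 + G(43)/1376) + 4137) = √((-364/936 + (18*(-1 - 1*43)/(-38 + 43))/1376) + 4137) = √((-364*1/936 + (18*(-1 - 43)/5)*(1/1376)) + 4137) = √((-7/18 + (18*(⅕)*(-44))*(1/1376)) + 4137) = √((-7/18 - 792/5*1/1376) + 4137) = √((-7/18 - 99/860) + 4137) = √(-3901/7740 + 4137) = √(32016479/7740) = 11*√56888785/1290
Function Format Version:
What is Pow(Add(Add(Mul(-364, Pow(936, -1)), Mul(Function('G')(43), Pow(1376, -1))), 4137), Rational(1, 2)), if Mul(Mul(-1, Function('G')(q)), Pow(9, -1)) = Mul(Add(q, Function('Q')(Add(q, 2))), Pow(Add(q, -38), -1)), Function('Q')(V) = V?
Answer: Mul(Rational(11, 1290), Pow(56888785, Rational(1, 2))) ≈ 64.316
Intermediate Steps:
Function('G')(q) = Mul(-9, Pow(Add(-38, q), -1), Add(2, Mul(2, q))) (Function('G')(q) = Mul(-9, Mul(Add(q, Add(q, 2)), Pow(Add(q, -38), -1))) = Mul(-9, Mul(Add(q, Add(2, q)), Pow(Add(-38, q), -1))) = Mul(-9, Mul(Add(2, Mul(2, q)), Pow(Add(-38, q), -1))) = Mul(-9, Mul(Pow(Add(-38, q), -1), Add(2, Mul(2, q)))) = Mul(-9, Pow(Add(-38, q), -1), Add(2, Mul(2, q))))
Pow(Add(Add(Mul(-364, Pow(936, -1)), Mul(Function('G')(43), Pow(1376, -1))), 4137), Rational(1, 2)) = Pow(Add(Add(Mul(-364, Pow(936, -1)), Mul(Mul(18, Pow(Add(-38, 43), -1), Add(-1, Mul(-1, 43))), Pow(1376, -1))), 4137), Rational(1, 2)) = Pow(Add(Add(Mul(-364, Rational(1, 936)), Mul(Mul(18, Pow(5, -1), Add(-1, -43)), Rational(1, 1376))), 4137), Rational(1, 2)) = Pow(Add(Add(Rational(-7, 18), Mul(Mul(18, Rational(1, 5), -44), Rational(1, 1376))), 4137), Rational(1, 2)) = Pow(Add(Add(Rational(-7, 18), Mul(Rational(-792, 5), Rational(1, 1376))), 4137), Rational(1, 2)) = Pow(Add(Add(Rational(-7, 18), Rational(-99, 860)), 4137), Rational(1, 2)) = Pow(Add(Rational(-3901, 7740), 4137), Rational(1, 2)) = Pow(Rational(32016479, 7740), Rational(1, 2)) = Mul(Rational(11, 1290), Pow(56888785, Rational(1, 2)))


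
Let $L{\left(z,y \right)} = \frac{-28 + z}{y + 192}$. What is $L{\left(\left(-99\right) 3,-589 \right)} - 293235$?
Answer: $- \frac{116413970}{397} \approx -2.9323 \cdot 10^{5}$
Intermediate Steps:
$L{\left(z,y \right)} = \frac{-28 + z}{192 + y}$
$L{\left(\left(-99\right) 3,-589 \right)} - 293235 = \frac{-28 - 297}{192 - 589} - 293235 = \frac{-28 - 297}{-397} - 293235 = \left(- \frac{1}{397}\right) \left(-325\right) - 293235 = \frac{325}{397} - 293235 = - \frac{116413970}{397}$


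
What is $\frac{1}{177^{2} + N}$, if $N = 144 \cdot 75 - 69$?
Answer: $\frac{1}{42060} \approx 2.3776 \cdot 10^{-5}$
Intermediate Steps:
$N = 10731$ ($N = 10800 - 69 = 10731$)
$\frac{1}{177^{2} + N} = \frac{1}{177^{2} + 10731} = \frac{1}{31329 + 10731} = \frac{1}{42060}$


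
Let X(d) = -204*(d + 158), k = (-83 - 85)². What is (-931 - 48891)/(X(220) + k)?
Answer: 24911/24444 ≈ 1.0191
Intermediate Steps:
k = 28224 (k = (-168)² = 28224)
X(d) = -32232 - 204*d (X(d) = -204*(158 + d) = -32232 - 204*d)
(-931 - 48891)/(X(220) + k) = (-931 - 48891)/((-32232 - 204*220) + 28224) = -49822/((-32232 - 44880) + 28224) = -49822/(-77112 + 28224) = -49822/(-48888) = -49822*(-1/48888) = 24911/24444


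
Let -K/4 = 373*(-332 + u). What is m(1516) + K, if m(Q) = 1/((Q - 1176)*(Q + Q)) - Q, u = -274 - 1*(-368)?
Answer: 364498550401/1030880 ≈ 3.5358e+5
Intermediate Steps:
u = 94 (u = -274 + 368 = 94)
K = 355096 (K = -1492*(-332 + 94) = -1492*(-238) = -4*(-88774) = 355096)
m(Q) = -Q + 1/(2*Q*(-1176 + Q)) (m(Q) = 1/((-1176 + Q)*(2*Q)) - Q = 1/(2*Q*(-1176 + Q)) - Q = -Q + 1/(2*Q*(-1176 + Q)))
m(1516) + K = (1/2 - 1*1516**3 + 1176*1516**2)/(1516*(-1176 + 1516)) + 355096 = (1/1516)*(1/2 - 1*3484156096 + 1176*2298256)/340 + 355096 = (1/1516)*(1/340)*(1/2 - 3484156096 + 2702749056) + 355096 = (1/1516)*(1/340)*(-1562814079/2) + 355096 = -1562814079/1030880 + 355096 = 364498550401/1030880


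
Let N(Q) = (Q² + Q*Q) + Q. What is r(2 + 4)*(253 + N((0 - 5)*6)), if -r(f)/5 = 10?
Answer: -101150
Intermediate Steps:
r(f) = -50 (r(f) = -5*10 = -50)
N(Q) = Q + 2*Q² (N(Q) = (Q² + Q²) + Q = 2*Q² + Q = Q + 2*Q²)
r(2 + 4)*(253 + N((0 - 5)*6)) = -50*(253 + ((0 - 5)*6)*(1 + 2*((0 - 5)*6))) = -50*(253 + (-5*6)*(1 + 2*(-5*6))) = -50*(253 - 30*(1 + 2*(-30))) = -50*(253 - 30*(1 - 60)) = -50*(253 - 30*(-59)) = -50*(253 + 1770) = -50*2023 = -101150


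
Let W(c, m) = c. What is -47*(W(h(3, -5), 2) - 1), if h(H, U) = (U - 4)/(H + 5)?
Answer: 799/8 ≈ 99.875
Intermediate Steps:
h(H, U) = (-4 + U)/(5 + H)
-47*(W(h(3, -5), 2) - 1) = -47*((-4 - 5)/(5 + 3) - 1) = -47*(-9/8 - 1) = -47*(-17/8) = 799/8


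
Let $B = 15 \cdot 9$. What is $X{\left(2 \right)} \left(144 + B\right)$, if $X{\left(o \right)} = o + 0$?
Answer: $558$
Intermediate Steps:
$B = 135$
$X{\left(o \right)} = o$
$X{\left(2 \right)} \left(144 + B\right) = 2 \left(144 + 135\right) = 2 \cdot 279 = 558$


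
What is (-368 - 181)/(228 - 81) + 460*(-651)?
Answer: -14673723/49 ≈ -2.9946e+5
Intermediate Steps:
(-368 - 181)/(228 - 81) + 460*(-651) = -549/147 - 299460 = -549*1/147 - 299460 = -183/49 - 299460 = -14673723/49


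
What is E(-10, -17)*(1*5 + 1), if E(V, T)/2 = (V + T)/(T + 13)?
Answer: 81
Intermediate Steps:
E(V, T) = 2*(T + V)/(13 + T) (E(V, T) = 2*((V + T)/(T + 13)) = 2*((T + V)/(13 + T)) = 2*(T + V)/(13 + T))
E(-10, -17)*(1*5 + 1) = (2*(-17 - 10)/(13 - 17))*(1*5 + 1) = (2*(-27)/(-4))*(5 + 1) = (2*(-¼)*(-27))*6 = (27/2)*6 = 81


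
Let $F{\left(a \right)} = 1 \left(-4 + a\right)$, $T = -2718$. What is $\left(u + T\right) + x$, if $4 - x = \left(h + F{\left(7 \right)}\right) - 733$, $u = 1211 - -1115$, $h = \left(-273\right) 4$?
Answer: $1434$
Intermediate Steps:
$h = -1092$
$F{\left(a \right)} = -4 + a$
$u = 2326$ ($u = 1211 + 1115 = 2326$)
$x = 1826$ ($x = 4 - \left(\left(-1092 + \left(-4 + 7\right)\right) - 733\right) = 4 - \left(\left(-1092 + 3\right) - 733\right) = 4 - \left(-1089 - 733\right) = 4 - -1822 = 4 + 1822 = 1826$)
$\left(u + T\right) + x = \left(2326 - 2718\right) + 1826 = -392 + 1826 = 1434$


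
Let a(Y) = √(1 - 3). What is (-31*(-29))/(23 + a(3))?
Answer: 20677/531 - 899*I*√2/531 ≈ 38.94 - 2.3943*I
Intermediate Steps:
a(Y) = I*√2 (a(Y) = √(-2) = I*√2)
(-31*(-29))/(23 + a(3)) = (-31*(-29))/(23 + I*√2) = 899/(23 + I*√2)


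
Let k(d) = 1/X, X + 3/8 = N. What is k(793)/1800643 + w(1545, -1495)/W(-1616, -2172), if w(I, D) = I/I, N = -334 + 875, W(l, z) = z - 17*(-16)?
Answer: -311510631/591871354100 ≈ -0.00052631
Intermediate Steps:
W(l, z) = 272 + z (W(l, z) = z + 272 = 272 + z)
N = 541
X = 4325/8 (X = -3/8 + 541 = 4325/8 ≈ 540.63)
w(I, D) = 1
k(d) = 8/4325 (k(d) = 1/(4325/8) = 8/4325)
k(793)/1800643 + w(1545, -1495)/W(-1616, -2172) = (8/4325)/1800643 + 1/(272 - 2172) = (8/4325)*(1/1800643) + 1/(-1900) = 8/7787780975 + 1*(-1/1900) = 8/7787780975 - 1/1900 = -311510631/591871354100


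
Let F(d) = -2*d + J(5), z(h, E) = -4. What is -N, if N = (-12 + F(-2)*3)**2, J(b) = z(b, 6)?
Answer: -144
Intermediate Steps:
J(b) = -4
F(d) = -4 - 2*d (F(d) = -2*d - 4 = -4 - 2*d)
N = 144 (N = (-12 + (-4 - 2*(-2))*3)**2 = (-12 + (-4 + 4)*3)**2 = (-12 + 0*3)**2 = (-12 + 0)**2 = (-12)**2 = 144)
-N = -1*144 = -144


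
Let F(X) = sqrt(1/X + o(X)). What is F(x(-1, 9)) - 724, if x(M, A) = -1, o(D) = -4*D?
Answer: -724 + sqrt(3) ≈ -722.27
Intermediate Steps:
F(X) = sqrt(1/X - 4*X)
F(x(-1, 9)) - 724 = sqrt(1/(-1) - 4*(-1)) - 724 = sqrt(-1 + 4) - 724 = sqrt(3) - 724 = -724 + sqrt(3)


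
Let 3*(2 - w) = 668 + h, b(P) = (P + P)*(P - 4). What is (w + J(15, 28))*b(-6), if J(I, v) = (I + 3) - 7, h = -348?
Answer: -11240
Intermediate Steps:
b(P) = 2*P*(-4 + P) (b(P) = (2*P)*(-4 + P) = 2*P*(-4 + P))
J(I, v) = -4 + I (J(I, v) = (3 + I) - 7 = -4 + I)
w = -314/3 (w = 2 - (668 - 348)/3 = 2 - ⅓*320 = 2 - 320/3 = -314/3 ≈ -104.67)
(w + J(15, 28))*b(-6) = (-314/3 + (-4 + 15))*(2*(-6)*(-4 - 6)) = (-314/3 + 11)*(2*(-6)*(-10)) = -281/3*120 = -11240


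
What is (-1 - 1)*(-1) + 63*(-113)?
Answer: -7117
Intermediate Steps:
(-1 - 1)*(-1) + 63*(-113) = -2*(-1) - 7119 = 2 - 7119 = -7117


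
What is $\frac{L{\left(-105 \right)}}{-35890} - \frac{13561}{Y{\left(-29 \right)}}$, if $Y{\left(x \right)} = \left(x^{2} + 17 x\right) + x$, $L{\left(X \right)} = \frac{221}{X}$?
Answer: $- \frac{51103879951}{1202135550} \approx -42.511$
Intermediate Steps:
$Y{\left(x \right)} = x^{2} + 18 x$
$\frac{L{\left(-105 \right)}}{-35890} - \frac{13561}{Y{\left(-29 \right)}} = \frac{221 \frac{1}{-105}}{-35890} - \frac{13561}{\left(-29\right) \left(18 - 29\right)} = 221 \left(- \frac{1}{105}\right) \left(- \frac{1}{35890}\right) - \frac{13561}{\left(-29\right) \left(-11\right)} = \left(- \frac{221}{105}\right) \left(- \frac{1}{35890}\right) - \frac{13561}{319} = \frac{221}{3768450} - \frac{13561}{319} = - \frac{51103879951}{1202135550}$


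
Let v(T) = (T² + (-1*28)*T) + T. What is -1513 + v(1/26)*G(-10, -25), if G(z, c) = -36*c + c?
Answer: -1636163/676 ≈ -2420.4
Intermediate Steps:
v(T) = T² - 27*T (v(T) = (T² - 28*T) + T = T² - 27*T)
G(z, c) = -35*c
-1513 + v(1/26)*G(-10, -25) = -1513 + ((-27 + 1/26)/26)*(-35*(-25)) = -1513 + ((-27 + 1/26)/26)*875 = -1513 + ((1/26)*(-701/26))*875 = -1513 - 701/676*875 = -1513 - 613375/676 = -1636163/676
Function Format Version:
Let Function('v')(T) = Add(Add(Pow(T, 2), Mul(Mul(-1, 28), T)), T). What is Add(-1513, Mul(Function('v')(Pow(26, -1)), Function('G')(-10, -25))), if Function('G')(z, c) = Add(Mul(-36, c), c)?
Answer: Rational(-1636163, 676) ≈ -2420.4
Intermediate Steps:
Function('v')(T) = Add(Pow(T, 2), Mul(-27, T)) (Function('v')(T) = Add(Add(Pow(T, 2), Mul(-28, T)), T) = Add(Pow(T, 2), Mul(-27, T)))
Function('G')(z, c) = Mul(-35, c)
Add(-1513, Mul(Function('v')(Pow(26, -1)), Function('G')(-10, -25))) = Add(-1513, Mul(Mul(Pow(26, -1), Add(-27, Pow(26, -1))), Mul(-35, -25))) = Add(-1513, Mul(Mul(Rational(1, 26), Add(-27, Rational(1, 26))), 875)) = Add(-1513, Mul(Mul(Rational(1, 26), Rational(-701, 26)), 875)) = Add(-1513, Mul(Rational(-701, 676), 875)) = Add(-1513, Rational(-613375, 676)) = Rational(-1636163, 676)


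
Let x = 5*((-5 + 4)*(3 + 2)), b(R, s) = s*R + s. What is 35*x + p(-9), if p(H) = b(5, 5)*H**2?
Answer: 1555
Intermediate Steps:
b(R, s) = s + R*s (b(R, s) = R*s + s = s + R*s)
p(H) = 30*H**2 (p(H) = (5*(1 + 5))*H**2 = (5*6)*H**2 = 30*H**2)
x = -25 (x = 5*(-1*5) = 5*(-5) = -25)
35*x + p(-9) = 35*(-25) + 30*(-9)**2 = -875 + 30*81 = -875 + 2430 = 1555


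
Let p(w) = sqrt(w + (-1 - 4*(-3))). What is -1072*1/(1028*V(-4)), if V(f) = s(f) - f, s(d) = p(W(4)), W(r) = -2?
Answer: -268/1799 ≈ -0.14897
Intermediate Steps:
p(w) = sqrt(11 + w) (p(w) = sqrt(w + (-1 + 12)) = sqrt(w + 11) = sqrt(11 + w))
s(d) = 3 (s(d) = sqrt(11 - 2) = sqrt(9) = 3)
V(f) = 3 - f
-1072*1/(1028*V(-4)) = -1072*1/(1028*(3 - 1*(-4))) = -1072*1/(1028*(3 + 4)) = -1072/(7*1028) = -1072/7196 = -1072*1/7196 = -268/1799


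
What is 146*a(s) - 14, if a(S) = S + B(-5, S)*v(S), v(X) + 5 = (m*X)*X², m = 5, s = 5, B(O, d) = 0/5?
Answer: 716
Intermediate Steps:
B(O, d) = 0 (B(O, d) = 0*(⅕) = 0)
v(X) = -5 + 5*X³ (v(X) = -5 + (5*X)*X² = -5 + 5*X³)
a(S) = S (a(S) = S + 0*(-5 + 5*S³) = S + 0 = S)
146*a(s) - 14 = 146*5 - 14 = 730 - 14 = 716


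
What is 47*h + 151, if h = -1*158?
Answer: -7275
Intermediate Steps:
h = -158
47*h + 151 = 47*(-158) + 151 = -7426 + 151 = -7275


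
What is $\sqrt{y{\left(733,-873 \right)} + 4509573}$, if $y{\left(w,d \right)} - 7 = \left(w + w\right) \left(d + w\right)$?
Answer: $18 \sqrt{13285} \approx 2074.7$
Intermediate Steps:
$y{\left(w,d \right)} = 7 + 2 w \left(d + w\right)$ ($y{\left(w,d \right)} = 7 + \left(w + w\right) \left(d + w\right) = 7 + 2 w \left(d + w\right)$)
$\sqrt{y{\left(733,-873 \right)} + 4509573} = \sqrt{\left(7 + 2 \cdot 733^{2} + 2 \left(-873\right) 733\right) + 4509573} = \sqrt{\left(7 + 2 \cdot 537289 - 1279818\right) + 4509573} = \sqrt{\left(7 + 1074578 - 1279818\right) + 4509573} = \sqrt{-205233 + 4509573} = \sqrt{4304340} = 18 \sqrt{13285}$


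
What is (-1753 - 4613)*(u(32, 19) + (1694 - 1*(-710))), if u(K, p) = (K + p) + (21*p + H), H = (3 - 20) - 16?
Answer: -17958486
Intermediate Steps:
H = -33 (H = -17 - 16 = -33)
u(K, p) = -33 + K + 22*p (u(K, p) = (K + p) + (21*p - 33) = (K + p) + (-33 + 21*p) = -33 + K + 22*p)
(-1753 - 4613)*(u(32, 19) + (1694 - 1*(-710))) = (-1753 - 4613)*((-33 + 32 + 22*19) + (1694 - 1*(-710))) = -6366*((-33 + 32 + 418) + (1694 + 710)) = -6366*(417 + 2404) = -6366*2821 = -17958486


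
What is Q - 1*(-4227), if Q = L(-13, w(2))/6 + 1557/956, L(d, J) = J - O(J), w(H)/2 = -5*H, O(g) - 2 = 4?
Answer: 12115279/2868 ≈ 4224.3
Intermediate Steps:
O(g) = 6 (O(g) = 2 + 4 = 6)
w(H) = -10*H (w(H) = 2*(-5*H) = -10*H)
L(d, J) = -6 + J (L(d, J) = J - 1*6 = J - 6 = -6 + J)
Q = -7757/2868 (Q = (-6 - 10*2)/6 + 1557/956 = (-6 - 20)*(⅙) + 1557*(1/956) = -26*⅙ + 1557/956 = -13/3 + 1557/956 = -7757/2868 ≈ -2.7047)
Q - 1*(-4227) = -7757/2868 - 1*(-4227) = -7757/2868 + 4227 = 12115279/2868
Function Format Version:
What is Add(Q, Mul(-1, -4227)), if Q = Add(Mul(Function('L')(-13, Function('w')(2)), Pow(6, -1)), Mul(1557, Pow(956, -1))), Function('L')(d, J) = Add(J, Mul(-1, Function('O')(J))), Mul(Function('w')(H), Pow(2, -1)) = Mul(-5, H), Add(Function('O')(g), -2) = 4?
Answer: Rational(12115279, 2868) ≈ 4224.3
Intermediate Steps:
Function('O')(g) = 6 (Function('O')(g) = Add(2, 4) = 6)
Function('w')(H) = Mul(-10, H) (Function('w')(H) = Mul(2, Mul(-5, H)) = Mul(-10, H))
Function('L')(d, J) = Add(-6, J) (Function('L')(d, J) = Add(J, Mul(-1, 6)) = Add(J, -6) = Add(-6, J))
Q = Rational(-7757, 2868) (Q = Add(Mul(Add(-6, Mul(-10, 2)), Pow(6, -1)), Mul(1557, Pow(956, -1))) = Add(Mul(Add(-6, -20), Rational(1, 6)), Mul(1557, Rational(1, 956))) = Add(Mul(-26, Rational(1, 6)), Rational(1557, 956)) = Add(Rational(-13, 3), Rational(1557, 956)) = Rational(-7757, 2868) ≈ -2.7047)
Add(Q, Mul(-1, -4227)) = Add(Rational(-7757, 2868), Mul(-1, -4227)) = Add(Rational(-7757, 2868), 4227) = Rational(12115279, 2868)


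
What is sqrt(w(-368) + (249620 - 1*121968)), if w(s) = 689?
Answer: sqrt(128341) ≈ 358.25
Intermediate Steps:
sqrt(w(-368) + (249620 - 1*121968)) = sqrt(689 + (249620 - 1*121968)) = sqrt(689 + (249620 - 121968)) = sqrt(689 + 127652) = sqrt(128341)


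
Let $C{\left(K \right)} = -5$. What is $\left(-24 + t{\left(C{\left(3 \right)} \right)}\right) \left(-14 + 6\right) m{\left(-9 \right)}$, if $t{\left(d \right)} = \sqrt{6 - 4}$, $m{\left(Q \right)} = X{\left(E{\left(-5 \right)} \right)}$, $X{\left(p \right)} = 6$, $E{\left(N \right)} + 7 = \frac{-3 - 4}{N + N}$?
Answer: $1152 - 48 \sqrt{2} \approx 1084.1$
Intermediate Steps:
$E{\left(N \right)} = -7 - \frac{7}{2 N}$ ($E{\left(N \right)} = -7 + \frac{-3 - 4}{N + N} = -7 - \frac{7}{2 N}$)
$m{\left(Q \right)} = 6$
$t{\left(d \right)} = \sqrt{2}$
$\left(-24 + t{\left(C{\left(3 \right)} \right)}\right) \left(-14 + 6\right) m{\left(-9 \right)} = \left(-24 + \sqrt{2}\right) \left(-14 + 6\right) 6 = \left(-24 + \sqrt{2}\right) \left(-8\right) 6 = \left(192 - 8 \sqrt{2}\right) 6 = 1152 - 48 \sqrt{2}$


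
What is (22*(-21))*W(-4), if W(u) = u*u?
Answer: -7392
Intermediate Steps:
W(u) = u²
(22*(-21))*W(-4) = (22*(-21))*(-4)² = -462*16 = -7392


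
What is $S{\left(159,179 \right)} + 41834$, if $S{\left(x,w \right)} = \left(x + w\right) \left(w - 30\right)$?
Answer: $92196$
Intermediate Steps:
$S{\left(x,w \right)} = \left(-30 + w\right) \left(w + x\right)$ ($S{\left(x,w \right)} = \left(w + x\right) \left(-30 + w\right) = \left(-30 + w\right) \left(w + x\right)$)
$S{\left(159,179 \right)} + 41834 = \left(179^{2} - 5370 - 4770 + 179 \cdot 159\right) + 41834 = \left(32041 - 5370 - 4770 + 28461\right) + 41834 = 50362 + 41834 = 92196$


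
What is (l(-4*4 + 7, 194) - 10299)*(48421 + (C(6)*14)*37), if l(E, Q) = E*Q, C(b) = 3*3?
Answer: -639384735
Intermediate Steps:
C(b) = 9
(l(-4*4 + 7, 194) - 10299)*(48421 + (C(6)*14)*37) = ((-4*4 + 7)*194 - 10299)*(48421 + (9*14)*37) = ((-16 + 7)*194 - 10299)*(48421 + 126*37) = (-9*194 - 10299)*(48421 + 4662) = (-1746 - 10299)*53083 = -12045*53083 = -639384735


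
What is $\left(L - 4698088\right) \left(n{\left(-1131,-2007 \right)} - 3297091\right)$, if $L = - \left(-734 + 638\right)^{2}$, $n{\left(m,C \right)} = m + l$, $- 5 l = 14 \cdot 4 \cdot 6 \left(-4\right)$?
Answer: $\frac{77622341450864}{5} \approx 1.5524 \cdot 10^{13}$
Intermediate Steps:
$l = \frac{1344}{5}$ ($l = - \frac{14 \cdot 4 \cdot 6 \left(-4\right)}{5} = - \frac{14 \cdot 24 \left(-4\right)}{5} = - \frac{336 \left(-4\right)}{5} = \left(- \frac{1}{5}\right) \left(-1344\right) = \frac{1344}{5} \approx 268.8$)
$n{\left(m,C \right)} = \frac{1344}{5} + m$ ($n{\left(m,C \right)} = m + \frac{1344}{5} = \frac{1344}{5} + m$)
$L = -9216$ ($L = - \left(-96\right)^{2} = \left(-1\right) 9216 = -9216$)
$\left(L - 4698088\right) \left(n{\left(-1131,-2007 \right)} - 3297091\right) = \left(-9216 - 4698088\right) \left(\left(\frac{1344}{5} - 1131\right) - 3297091\right) = - 4707304 \left(- \frac{4311}{5} - 3297091\right) = \left(-4707304\right) \left(- \frac{16489766}{5}\right) = \frac{77622341450864}{5}$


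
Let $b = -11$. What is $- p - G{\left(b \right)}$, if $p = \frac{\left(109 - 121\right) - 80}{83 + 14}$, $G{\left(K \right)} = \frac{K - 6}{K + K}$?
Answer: $\frac{375}{2134} \approx 0.17573$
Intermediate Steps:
$G{\left(K \right)} = \frac{-6 + K}{2 K}$
$p = - \frac{92}{97}$ ($p = \frac{-12 - 80}{97} = \left(-92\right) \frac{1}{97} = - \frac{92}{97} \approx -0.94845$)
$- p - G{\left(b \right)} = \left(-1\right) \left(- \frac{92}{97}\right) - \frac{-6 - 11}{2 \left(-11\right)} = \frac{92}{97} - \frac{1}{2} \left(- \frac{1}{11}\right) \left(-17\right) = \frac{92}{97} - \frac{17}{22} = \frac{375}{2134}$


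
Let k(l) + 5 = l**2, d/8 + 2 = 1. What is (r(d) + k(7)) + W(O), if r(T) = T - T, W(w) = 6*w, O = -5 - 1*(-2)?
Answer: 26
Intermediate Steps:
d = -8 (d = -16 + 8*1 = -16 + 8 = -8)
O = -3 (O = -5 + 2 = -3)
k(l) = -5 + l**2
r(T) = 0
(r(d) + k(7)) + W(O) = (0 + (-5 + 7**2)) + 6*(-3) = (0 + (-5 + 49)) - 18 = (0 + 44) - 18 = 44 - 18 = 26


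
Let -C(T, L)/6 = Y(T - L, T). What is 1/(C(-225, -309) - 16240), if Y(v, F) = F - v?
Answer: -1/14386 ≈ -6.9512e-5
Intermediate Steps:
C(T, L) = -6*L (C(T, L) = -6*(T - (T - L)) = -6*(T + (L - T)) = -6*L)
1/(C(-225, -309) - 16240) = 1/(-6*(-309) - 16240) = 1/(1854 - 16240) = 1/(-14386) = -1/14386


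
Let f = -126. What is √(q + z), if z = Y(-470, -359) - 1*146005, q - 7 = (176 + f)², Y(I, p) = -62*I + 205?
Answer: I*√114153 ≈ 337.87*I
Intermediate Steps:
Y(I, p) = 205 - 62*I
q = 2507 (q = 7 + (176 - 126)² = 7 + 50² = 7 + 2500 = 2507)
z = -116660 (z = (205 - 62*(-470)) - 1*146005 = (205 + 29140) - 146005 = 29345 - 146005 = -116660)
√(q + z) = √(2507 - 116660) = √(-114153) = I*√114153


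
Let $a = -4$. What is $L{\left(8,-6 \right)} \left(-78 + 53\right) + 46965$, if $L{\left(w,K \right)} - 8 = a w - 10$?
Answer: $47815$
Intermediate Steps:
$L{\left(w,K \right)} = -2 - 4 w$ ($L{\left(w,K \right)} = 8 - \left(10 + 4 w\right) = -2 - 4 w$)
$L{\left(8,-6 \right)} \left(-78 + 53\right) + 46965 = \left(-2 - 32\right) \left(-78 + 53\right) + 46965 = \left(-2 - 32\right) \left(-25\right) + 46965 = \left(-34\right) \left(-25\right) + 46965 = 850 + 46965 = 47815$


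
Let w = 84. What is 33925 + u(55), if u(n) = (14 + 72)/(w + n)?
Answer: 4715661/139 ≈ 33926.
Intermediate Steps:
u(n) = 86/(84 + n) (u(n) = (14 + 72)/(84 + n) = 86/(84 + n))
33925 + u(55) = 33925 + 86/(84 + 55) = 33925 + 86/139 = 4715661/139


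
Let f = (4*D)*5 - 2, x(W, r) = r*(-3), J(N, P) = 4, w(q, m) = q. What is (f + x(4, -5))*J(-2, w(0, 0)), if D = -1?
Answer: -28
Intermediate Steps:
x(W, r) = -3*r
f = -22 (f = (4*(-1))*5 - 2 = -4*5 - 2 = -20 - 2 = -22)
(f + x(4, -5))*J(-2, w(0, 0)) = (-22 - 3*(-5))*4 = (-22 + 15)*4 = -7*4 = -28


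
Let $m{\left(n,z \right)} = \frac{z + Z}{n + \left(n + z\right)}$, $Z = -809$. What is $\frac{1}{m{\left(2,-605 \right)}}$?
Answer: $\frac{601}{1414} \approx 0.42504$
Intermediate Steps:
$m{\left(n,z \right)} = \frac{-809 + z}{z + 2 n}$ ($m{\left(n,z \right)} = \frac{z - 809}{n + \left(n + z\right)} = \frac{-809 + z}{z + 2 n}$)
$\frac{1}{m{\left(2,-605 \right)}} = \frac{1}{\frac{1}{-605 + 2 \cdot 2} \left(-809 - 605\right)} = \frac{1}{\frac{1}{-605 + 4} \left(-1414\right)} = \frac{1}{\frac{1}{-601} \left(-1414\right)} = \frac{1}{\left(- \frac{1}{601}\right) \left(-1414\right)} = \frac{1}{\frac{1414}{601}} = \frac{601}{1414}$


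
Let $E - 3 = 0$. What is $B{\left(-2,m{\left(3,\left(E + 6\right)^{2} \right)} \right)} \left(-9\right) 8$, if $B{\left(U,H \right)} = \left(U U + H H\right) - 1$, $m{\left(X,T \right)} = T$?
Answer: $-472608$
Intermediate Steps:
$E = 3$ ($E = 3 + 0 = 3$)
$B{\left(U,H \right)} = -1 + H^{2} + U^{2}$ ($B{\left(U,H \right)} = \left(U^{2} + H^{2}\right) - 1 = \left(H^{2} + U^{2}\right) - 1 = -1 + H^{2} + U^{2}$)
$B{\left(-2,m{\left(3,\left(E + 6\right)^{2} \right)} \right)} \left(-9\right) 8 = \left(-1 + \left(\left(3 + 6\right)^{2}\right)^{2} + \left(-2\right)^{2}\right) \left(-9\right) 8 = \left(-1 + \left(9^{2}\right)^{2} + 4\right) \left(-9\right) 8 = \left(-1 + 81^{2} + 4\right) \left(-9\right) 8 = \left(-1 + 6561 + 4\right) \left(-9\right) 8 = 6564 \left(-9\right) 8 = \left(-59076\right) 8 = -472608$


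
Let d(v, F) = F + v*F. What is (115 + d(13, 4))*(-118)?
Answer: -20178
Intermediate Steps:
d(v, F) = F + F*v
(115 + d(13, 4))*(-118) = (115 + 4*(1 + 13))*(-118) = (115 + 4*14)*(-118) = (115 + 56)*(-118) = 171*(-118) = -20178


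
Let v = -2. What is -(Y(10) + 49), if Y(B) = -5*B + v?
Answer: 3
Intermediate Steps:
Y(B) = -2 - 5*B (Y(B) = -5*B - 2 = -2 - 5*B)
-(Y(10) + 49) = -((-2 - 5*10) + 49) = -((-2 - 50) + 49) = -(-52 + 49) = -1*(-3) = 3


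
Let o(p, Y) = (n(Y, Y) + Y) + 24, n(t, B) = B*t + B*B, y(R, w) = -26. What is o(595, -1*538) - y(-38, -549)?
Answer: 578400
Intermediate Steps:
n(t, B) = B² + B*t (n(t, B) = B*t + B² = B² + B*t)
o(p, Y) = 24 + Y + 2*Y² (o(p, Y) = (Y*(Y + Y) + Y) + 24 = (Y*(2*Y) + Y) + 24 = (2*Y² + Y) + 24 = (Y + 2*Y²) + 24 = 24 + Y + 2*Y²)
o(595, -1*538) - y(-38, -549) = (24 - 1*538 + 2*(-1*538)²) - 1*(-26) = (24 - 538 + 2*(-538)²) + 26 = (24 - 538 + 2*289444) + 26 = (24 - 538 + 578888) + 26 = 578374 + 26 = 578400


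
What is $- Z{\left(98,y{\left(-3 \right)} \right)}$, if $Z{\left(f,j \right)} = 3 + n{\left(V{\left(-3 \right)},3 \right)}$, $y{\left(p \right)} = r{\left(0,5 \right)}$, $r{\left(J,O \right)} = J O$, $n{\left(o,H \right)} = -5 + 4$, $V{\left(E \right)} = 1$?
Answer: $-2$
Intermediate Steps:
$n{\left(o,H \right)} = -1$
$y{\left(p \right)} = 0$ ($y{\left(p \right)} = 0 \cdot 5 = 0$)
$Z{\left(f,j \right)} = 2$ ($Z{\left(f,j \right)} = 3 - 1 = 2$)
$- Z{\left(98,y{\left(-3 \right)} \right)} = \left(-1\right) 2 = -2$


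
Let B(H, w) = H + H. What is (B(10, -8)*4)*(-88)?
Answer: -7040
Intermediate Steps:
B(H, w) = 2*H
(B(10, -8)*4)*(-88) = ((2*10)*4)*(-88) = (20*4)*(-88) = 80*(-88) = -7040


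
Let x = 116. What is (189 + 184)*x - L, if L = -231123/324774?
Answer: 4684184185/108258 ≈ 43269.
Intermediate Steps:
L = -77041/108258 (L = -231123*1/324774 = -77041/108258 ≈ -0.71164)
(189 + 184)*x - L = (189 + 184)*116 - 1*(-77041/108258) = 373*116 + 77041/108258 = 43268 + 77041/108258 = 4684184185/108258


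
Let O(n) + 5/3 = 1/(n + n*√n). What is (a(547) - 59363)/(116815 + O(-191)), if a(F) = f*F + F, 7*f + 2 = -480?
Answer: 386984718*(I - √191)/(7*(-66934037*I + 66934040*√191)) ≈ -0.82594 + 2.6484e-9*I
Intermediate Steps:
f = -482/7 (f = -2/7 + (⅐)*(-480) = -2/7 - 480/7 = -482/7 ≈ -68.857)
O(n) = -5/3 + 1/(n + n^(3/2)) (O(n) = -5/3 + 1/(n + n*√n) = -5/3 + 1/(n + n^(3/2)))
a(F) = -475*F/7 (a(F) = -482*F/7 + F = -475*F/7)
(a(547) - 59363)/(116815 + O(-191)) = (-475/7*547 - 59363)/(116815 + (3 - 5*(-191) - (-955)*I*√191)/(3*(-191 + (-191)^(3/2)))) = (-259825/7 - 59363)/(116815 + (3 + 955 - (-955)*I*√191)/(3*(-191 - 191*I*√191))) = -675366/(7*(116815 + (3 + 955 + 955*I*√191)/(3*(-191 - 191*I*√191)))) = -675366/(7*(116815 + (958 + 955*I*√191)/(3*(-191 - 191*I*√191))))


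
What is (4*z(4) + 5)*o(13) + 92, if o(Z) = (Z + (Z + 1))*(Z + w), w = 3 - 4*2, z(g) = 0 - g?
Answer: -2284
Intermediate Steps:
z(g) = -g
w = -5 (w = 3 - 8 = -5)
o(Z) = (1 + 2*Z)*(-5 + Z) (o(Z) = (Z + (Z + 1))*(Z - 5) = (Z + (1 + Z))*(-5 + Z) = (1 + 2*Z)*(-5 + Z))
(4*z(4) + 5)*o(13) + 92 = (4*(-1*4) + 5)*(-5 - 9*13 + 2*13²) + 92 = (4*(-4) + 5)*(-5 - 117 + 2*169) + 92 = (-16 + 5)*(-5 - 117 + 338) + 92 = -11*216 + 92 = -2376 + 92 = -2284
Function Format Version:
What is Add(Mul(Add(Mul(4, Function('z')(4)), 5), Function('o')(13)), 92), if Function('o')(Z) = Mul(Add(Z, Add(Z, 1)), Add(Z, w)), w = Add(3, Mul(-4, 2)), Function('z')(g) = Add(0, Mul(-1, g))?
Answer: -2284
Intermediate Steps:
Function('z')(g) = Mul(-1, g)
w = -5 (w = Add(3, -8) = -5)
Function('o')(Z) = Mul(Add(1, Mul(2, Z)), Add(-5, Z)) (Function('o')(Z) = Mul(Add(Z, Add(Z, 1)), Add(Z, -5)) = Mul(Add(Z, Add(1, Z)), Add(-5, Z)) = Mul(Add(1, Mul(2, Z)), Add(-5, Z)))
Add(Mul(Add(Mul(4, Function('z')(4)), 5), Function('o')(13)), 92) = Add(Mul(Add(Mul(4, Mul(-1, 4)), 5), Add(-5, Mul(-9, 13), Mul(2, Pow(13, 2)))), 92) = Add(Mul(Add(Mul(4, -4), 5), Add(-5, -117, Mul(2, 169))), 92) = Add(Mul(Add(-16, 5), Add(-5, -117, 338)), 92) = Add(Mul(-11, 216), 92) = Add(-2376, 92) = -2284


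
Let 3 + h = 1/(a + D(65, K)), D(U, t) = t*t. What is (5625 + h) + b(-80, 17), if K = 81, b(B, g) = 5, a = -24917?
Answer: 103289211/18356 ≈ 5627.0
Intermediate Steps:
D(U, t) = t²
h = -55069/18356 (h = -3 + 1/(-24917 + 81²) = -3 + 1/(-24917 + 6561) = -3 + 1/(-18356) = -3 - 1/18356 = -55069/18356 ≈ -3.0001)
(5625 + h) + b(-80, 17) = (5625 - 55069/18356) + 5 = 103197431/18356 + 5 = 103289211/18356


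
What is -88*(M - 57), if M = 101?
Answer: -3872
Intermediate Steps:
-88*(M - 57) = -88*(101 - 57) = -88*44 = -3872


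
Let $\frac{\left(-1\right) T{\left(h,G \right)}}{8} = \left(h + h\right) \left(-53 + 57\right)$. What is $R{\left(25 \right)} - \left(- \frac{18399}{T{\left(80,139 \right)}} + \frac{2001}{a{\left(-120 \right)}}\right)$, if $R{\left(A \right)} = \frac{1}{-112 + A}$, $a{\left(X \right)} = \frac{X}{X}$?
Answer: $- \frac{892931273}{445440} \approx -2004.6$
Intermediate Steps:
$T{\left(h,G \right)} = - 64 h$ ($T{\left(h,G \right)} = - 8 \left(h + h\right) \left(-53 + 57\right) = - 8 \cdot 2 h 4 = - 8 \cdot 8 h = - 64 h$)
$a{\left(X \right)} = 1$
$R{\left(25 \right)} - \left(- \frac{18399}{T{\left(80,139 \right)}} + \frac{2001}{a{\left(-120 \right)}}\right) = \frac{1}{-112 + 25} - \left(- \frac{18399}{\left(-64\right) 80} + \frac{2001}{1}\right) = \frac{1}{-87} - \left(- \frac{18399}{-5120} + 2001 \cdot 1\right) = - \frac{1}{87} - \left(\left(-18399\right) \left(- \frac{1}{5120}\right) + 2001\right) = - \frac{1}{87} - \left(\frac{18399}{5120} + 2001\right) = - \frac{1}{87} - \frac{10263519}{5120} = - \frac{892931273}{445440}$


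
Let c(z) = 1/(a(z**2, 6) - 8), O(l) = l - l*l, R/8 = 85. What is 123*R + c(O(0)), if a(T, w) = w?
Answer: 167279/2 ≈ 83640.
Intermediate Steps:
R = 680 (R = 8*85 = 680)
O(l) = l - l**2
c(z) = -1/2 (c(z) = 1/(6 - 8) = 1/(-2) = -1/2)
123*R + c(O(0)) = 123*680 - 1/2 = 83640 - 1/2 = 167279/2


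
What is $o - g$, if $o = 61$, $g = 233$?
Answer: $-172$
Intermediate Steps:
$o - g = 61 - 233 = -172$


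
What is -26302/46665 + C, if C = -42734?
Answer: -1994208412/46665 ≈ -42735.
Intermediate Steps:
-26302/46665 + C = -26302/46665 - 42734 = -1994208412/46665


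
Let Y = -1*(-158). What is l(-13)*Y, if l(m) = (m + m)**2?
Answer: 106808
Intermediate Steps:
l(m) = 4*m**2 (l(m) = (2*m)**2 = 4*m**2)
Y = 158
l(-13)*Y = (4*(-13)**2)*158 = (4*169)*158 = 676*158 = 106808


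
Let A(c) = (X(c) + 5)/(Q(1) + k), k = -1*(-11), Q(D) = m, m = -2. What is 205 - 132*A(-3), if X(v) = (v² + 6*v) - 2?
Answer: 293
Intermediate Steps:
Q(D) = -2
k = 11
X(v) = -2 + v² + 6*v
A(c) = ⅓ + c²/9 + 2*c/3 (A(c) = ((-2 + c² + 6*c) + 5)/(-2 + 11) = (3 + c² + 6*c)/9 = (3 + c² + 6*c)*(⅑) = ⅓ + c²/9 + 2*c/3)
205 - 132*A(-3) = 205 - 132*(⅓ + (⅑)*(-3)² + (⅔)*(-3)) = 205 - 132*(⅓ + (⅑)*9 - 2) = 205 - 132*(⅓ + 1 - 2) = 205 - 132*(-⅔) = 205 + 88 = 293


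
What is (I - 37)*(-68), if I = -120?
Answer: 10676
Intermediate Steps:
(I - 37)*(-68) = (-120 - 37)*(-68) = -157*(-68) = 10676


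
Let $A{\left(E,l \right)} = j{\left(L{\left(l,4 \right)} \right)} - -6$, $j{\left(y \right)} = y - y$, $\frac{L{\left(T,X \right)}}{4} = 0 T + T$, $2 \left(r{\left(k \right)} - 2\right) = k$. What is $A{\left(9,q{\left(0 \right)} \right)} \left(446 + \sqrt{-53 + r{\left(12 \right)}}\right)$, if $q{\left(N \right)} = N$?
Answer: $2676 + 18 i \sqrt{5} \approx 2676.0 + 40.249 i$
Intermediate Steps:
$r{\left(k \right)} = 2 + \frac{k}{2}$
$L{\left(T,X \right)} = 4 T$ ($L{\left(T,X \right)} = 4 \left(0 T + T\right) = 4 \left(0 + T\right) = 4 T$)
$j{\left(y \right)} = 0$
$A{\left(E,l \right)} = 6$ ($A{\left(E,l \right)} = 0 - -6 = 0 + 6 = 6$)
$A{\left(9,q{\left(0 \right)} \right)} \left(446 + \sqrt{-53 + r{\left(12 \right)}}\right) = 6 \left(446 + \sqrt{-53 + \left(2 + \frac{1}{2} \cdot 12\right)}\right) = 6 \left(446 + \sqrt{-53 + \left(2 + 6\right)}\right) = 6 \left(446 + \sqrt{-53 + 8}\right) = 6 \left(446 + \sqrt{-45}\right) = 6 \left(446 + 3 i \sqrt{5}\right) = 2676 + 18 i \sqrt{5}$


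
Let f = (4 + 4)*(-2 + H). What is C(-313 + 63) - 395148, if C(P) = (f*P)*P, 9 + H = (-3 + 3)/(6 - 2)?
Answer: -5895148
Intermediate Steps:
H = -9 (H = -9 + (-3 + 3)/(6 - 2) = -9 + 0/4 = -9 + 0*(¼) = -9 + 0 = -9)
f = -88 (f = (4 + 4)*(-2 - 9) = 8*(-11) = -88)
C(P) = -88*P² (C(P) = (-88*P)*P = -88*P²)
C(-313 + 63) - 395148 = -88*(-313 + 63)² - 395148 = -88*(-250)² - 395148 = -88*62500 - 395148 = -5500000 - 395148 = -5895148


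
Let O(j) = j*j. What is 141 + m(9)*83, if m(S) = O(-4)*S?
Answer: 12093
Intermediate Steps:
O(j) = j**2
m(S) = 16*S (m(S) = (-4)**2*S = 16*S)
141 + m(9)*83 = 141 + (16*9)*83 = 141 + 144*83 = 141 + 11952 = 12093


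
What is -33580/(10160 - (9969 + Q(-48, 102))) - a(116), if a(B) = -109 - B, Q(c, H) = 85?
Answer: -4865/53 ≈ -91.792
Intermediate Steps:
-33580/(10160 - (9969 + Q(-48, 102))) - a(116) = -33580/(10160 - (9969 + 85)) - (-109 - 1*116) = -33580/(10160 - 1*10054) - (-109 - 116) = -33580/(10160 - 10054) - 1*(-225) = -33580/106 + 225 = -33580*1/106 + 225 = -16790/53 + 225 = -4865/53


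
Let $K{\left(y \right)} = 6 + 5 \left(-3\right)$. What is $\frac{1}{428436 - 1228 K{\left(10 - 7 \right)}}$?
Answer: $\frac{1}{439488} \approx 2.2754 \cdot 10^{-6}$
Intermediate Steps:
$K{\left(y \right)} = -9$ ($K{\left(y \right)} = 6 - 15 = -9$)
$\frac{1}{428436 - 1228 K{\left(10 - 7 \right)}} = \frac{1}{428436 - -11052} = \frac{1}{428436 + 11052} = \frac{1}{439488}$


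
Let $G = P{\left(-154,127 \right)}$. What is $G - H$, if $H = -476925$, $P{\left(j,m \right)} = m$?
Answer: $477052$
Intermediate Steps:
$G = 127$
$G - H = 127 - -476925 = 127 + 476925 = 477052$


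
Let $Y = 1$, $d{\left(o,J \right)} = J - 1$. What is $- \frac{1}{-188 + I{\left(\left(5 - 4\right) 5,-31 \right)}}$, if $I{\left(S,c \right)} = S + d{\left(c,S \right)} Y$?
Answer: $\frac{1}{179} \approx 0.0055866$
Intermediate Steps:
$d{\left(o,J \right)} = -1 + J$
$I{\left(S,c \right)} = -1 + 2 S$ ($I{\left(S,c \right)} = S + \left(-1 + S\right) 1 = S + \left(-1 + S\right) = -1 + 2 S$)
$- \frac{1}{-188 + I{\left(\left(5 - 4\right) 5,-31 \right)}} = - \frac{1}{-188 - \left(1 - 2 \left(5 - 4\right) 5\right)} = - \frac{1}{-188 - \left(1 - 2 \cdot 1 \cdot 5\right)} = - \frac{1}{-188 + \left(-1 + 2 \cdot 5\right)} = - \frac{1}{-188 + \left(-1 + 10\right)} = - \frac{1}{-188 + 9} = - \frac{1}{-179} = \left(-1\right) \left(- \frac{1}{179}\right) = \frac{1}{179}$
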